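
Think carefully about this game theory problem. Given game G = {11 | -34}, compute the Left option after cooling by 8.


Original game: {11 | -34} (a switch {a | b} with a > b).
Cooling by t (for t below the temperature (a - b)/2 = 45/2) taxes each move by t: {a | b} cooled by t is {a - t | b + t}.
Cooling amount: t = 8
Cooled Left option: 11 - 8 = 3
Cooled Right option: -34 + 8 = -26
Cooled game: {3 | -26}
Left option = 3

3


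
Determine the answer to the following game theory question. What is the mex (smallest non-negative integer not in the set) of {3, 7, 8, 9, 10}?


Set = {3, 7, 8, 9, 10}
0 is NOT in the set. This is the mex.
mex = 0

0


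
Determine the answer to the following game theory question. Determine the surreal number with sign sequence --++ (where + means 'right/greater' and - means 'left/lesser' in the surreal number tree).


Sign expansion: --++
Rule: track bounds (lo, hi), initially (-inf, +inf). On '+', the current value becomes lo and we move to the simplest number in (value, hi): value + 1 if hi = +inf, otherwise the midpoint (value + hi)/2. On '-', the current value becomes hi and we move to value - 1 if lo = -inf, otherwise the midpoint (lo + value)/2.
Start at 0.
Step 1: sign = -, move left. Bounds: (-inf, 0). Value = -1
Step 2: sign = -, move left. Bounds: (-inf, -1). Value = -2
Step 3: sign = +, move right. Bounds: (-2, -1). Value = -3/2
Step 4: sign = +, move right. Bounds: (-3/2, -1). Value = -5/4
The surreal number with sign expansion --++ is -5/4.

-5/4


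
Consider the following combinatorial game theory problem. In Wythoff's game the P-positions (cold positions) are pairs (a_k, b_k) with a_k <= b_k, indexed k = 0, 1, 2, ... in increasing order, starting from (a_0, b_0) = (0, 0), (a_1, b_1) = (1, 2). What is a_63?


By Wythoff's theorem, a_k = floor(k * phi) and b_k = floor(k * phi^2) = a_k + k, where phi = (1 + sqrt(5))/2 is the golden ratio.
phi = (1 + sqrt(5))/2 = 1.618034
k = 63
k * phi = 63 * 1.618034 = 101.936141
a_63 = floor(k * phi) = 101

101


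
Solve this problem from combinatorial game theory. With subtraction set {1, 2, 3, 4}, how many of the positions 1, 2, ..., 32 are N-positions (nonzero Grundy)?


Subtraction set S = {1, 2, 3, 4}, so G(n) = n mod 5.
G(n) = 0 when n is a multiple of 5.
Multiples of 5 in [1, 32]: 6
N-positions (nonzero Grundy) = 32 - 6 = 26

26


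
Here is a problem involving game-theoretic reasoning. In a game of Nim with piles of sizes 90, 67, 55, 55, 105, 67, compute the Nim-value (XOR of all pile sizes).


We need the XOR (exclusive or) of all pile sizes.
After XOR-ing pile 1 (size 90): 0 XOR 90 = 90
After XOR-ing pile 2 (size 67): 90 XOR 67 = 25
After XOR-ing pile 3 (size 55): 25 XOR 55 = 46
After XOR-ing pile 4 (size 55): 46 XOR 55 = 25
After XOR-ing pile 5 (size 105): 25 XOR 105 = 112
After XOR-ing pile 6 (size 67): 112 XOR 67 = 51
The Nim-value of this position is 51.

51


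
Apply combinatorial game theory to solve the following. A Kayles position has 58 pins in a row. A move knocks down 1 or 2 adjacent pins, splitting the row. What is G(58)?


Kayles: a move removes 1 or 2 adjacent pins from a contiguous row.
Removing pins from a row of k leaves two independent rows (a, b) with a + b = k - 1 (one pin) or a + b = k - 2 (two pins); an end removal gives a = 0.
By Sprague-Grundy, G(k) = mex{ G(a) XOR G(b) } over all these splits. G(0) = 0.
G(1): splits (0,0):0^0=0 -> mex({0}) = 1
G(2): splits (0,1):0^1=1 (0,0):0^0=0 -> mex({0, 1}) = 2
G(3): splits (0,2):0^2=2 (1,1):1^1=0 (0,1):0^1=1 -> mex({0, 1, 2}) = 3
G(4): splits (0,3):0^3=3 (1,2):1^2=3 (0,2):0^2=2 (1,1):1^1=0 -> mex({0, 2, 3}) = 1
G(5): splits (0,4):0^1=1 (1,3):1^3=2 (2,2):2^2=0 (0,3):0^3=3 (1,2):1^2=3 -> mex({0, 1, 2, 3}) = 4
G(6) = mex({0, 1, 2, 4}) = 3
G(7) = mex({0, 1, 3, 4, 5}) = 2
G(8) = mex({0, 2, 3, 5, 6}) = 1
G(9) = mex({0, 1, 2, 3, 6, 7}) = 4
G(10) = mex({0, 1, 3, 4, 5, 7}) = 2
G(11) = mex({0, 1, 2, 3, 4, 5}) = 6
G(12) = mex({0, 1, 2, 3, 5, 6, 7}) = 4
G(13) = mex({0, 2, 3, 4, 6, 7}) = 1
G(14) = mex({0, 1, 4, 5, 6, 7}) = 2
G(15) = mex({0, 1, 2, 3, 4, 5, 6}) = 7
G(16) = mex({0, 2, 3, 5, 6, 7}) = 1
G(17) = mex({0, 1, 2, 3, 5, 6, 7}) = 4
G(18) = mex({0, 1, 2, 4, 5, 6}) = 3
G(19) = mex({0, 1, 3, 4, 5, 7}) = 2
G(20) = mex({0, 2, 3, 4, 5, 6, 7}) = 1
G(21) = mex({0, 1, 2, 3, 5, 6, 7}) = 4
G(22) = mex({0, 1, 2, 3, 4, 5, 7}) = 6
G(23) = mex({0, 1, 2, 3, 4, 5, 6}) = 7
G(24) = mex({0, 1, 2, 3, 5, 6, 7}) = 4
G(25) = mex({0, 2, 3, 4, 6, 7}) = 1
G(26) = mex({0, 1, 3, 4, 5, 6, 7}) = 2
G(27) = mex({0, 1, 2, 3, 4, 5, 6, 7}) = 8
G(28) = mex({0, 1, 2, 3, 4, 6, 7, 8}) = 5
G(29) = mex({0, 1, 2, 3, 5, 6, 7, 8, 9}) = 4
G(30) = mex({0, 1, 2, 3, 4, 5, 6, 9, 10}) = 7
G(31) = mex({0, 1, 3, 4, 5, 7, 10, 11}) = 2
G(32) = mex({0, 2, 3, 4, 5, 6, 7, 9, 11}) = 1
G(33) = mex({0, 1, 2, 3, 4, 5, 6, 7, 9, 12}) = 8
G(34) = mex({0, 1, 2, 3, 4, 5, 7, 8, 11, 12}) = 6
G(35) = mex({0, 1, 2, 3, 4, 5, 6, 8, 9, 10, 11}) = 7
G(36) = mex({0, 1, 2, 3, 5, 6, 7, 9, 10}) = 4
G(37) = mex({0, 2, 3, 4, 6, 7, 9, 10, 11, 12}) = 1
G(38) = mex({0, 1, 3, 4, 5, 6, 7, 9, 10, 11, 12}) = 2
G(39) = mex({0, 1, 2, 4, 5, 6, 7, 9, 10, 12, 14}) = 3
G(40) = mex({0, 2, 3, 4, 6, 7, 11, 12, 14}) = 1
G(41) = mex({0, 1, 2, 3, 5, 6, 7, 9, 10, 11, 12}) = 4
G(42) = mex({0, 1, 2, 3, 4, 5, 6, 9, 10}) = 7
G(43) = mex({0, 1, 3, 4, 5, 7, 9, 10, 12, 15}) = 2
G(44) = mex({0, 2, 3, 4, 5, 6, 7, 9, 10, 12, 15}) = 1
G(45) = mex({0, 1, 2, 3, 4, 5, 6, 7, 9, 10, 12, 14}) = 8
G(46) = mex({0, 1, 3, 4, 5, 7, 8, 11, 12, 14}) = 2
G(47) = mex({0, 1, 2, 3, 4, 5, 6, 8, 9, 10, 11, 12}) = 7
G(48) = mex({0, 1, 2, 3, 5, 6, 7, 9, 10}) = 4
G(49) = mex({0, 2, 3, 4, 6, 7, 9, 10, 11, 12, 15}) = 1
G(50) = mex({0, 1, 4, 5, 6, 7, 9, 11, 12, 14, 15}) = 2
G(51) = mex({0, 1, 2, 3, 4, 5, 6, 7, 9, 12, 14, 15}) = 8
G(52) = mex({0, 2, 3, 4, 5, 6, 7, 8, 11, 12, 15}) = 1
G(53) = mex({0, 1, 2, 3, 5, 6, 7, 8, 9, 10, 11, 12}) = 4
G(54) = mex({0, 1, 2, 3, 4, 5, 6, 9, 10}) = 7
G(55) = mex({0, 1, 3, 4, 5, 7, 9, 10, 11, 12}) = 2
G(56) = mex({0, 2, 3, 4, 5, 6, 7, 9, 10, 11, 12, 13, 14}) = 1
G(57) = mex({0, 1, 2, 3, 5, 6, 7, 9, 10, 12, 13, 14, 15}) = 4
G(58) = mex({0, 1, 3, 4, 5, 7, 11, 12, 14, 15}) = 2
Therefore G(58) = 2.

2


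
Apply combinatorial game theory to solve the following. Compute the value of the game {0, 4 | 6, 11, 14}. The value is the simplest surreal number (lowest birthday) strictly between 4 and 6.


Left options: {0, 4}, max = 4
Right options: {6, 11, 14}, min = 6
All options are numbers and max(Left) < min(Right), so by the simplicity theorem the value is the simplest (earliest-born) number strictly between 4 and 6.
The only integer strictly between 4 and 6 is 5.
No non-integer in the interval can be simpler: if x is a non-integer in the interval, then floor(x) or ceil(x) also lies in the interval (the interval contains an integer), and both are proper prefixes of x's sign expansion, i.e. born earlier. So the game value is 5.
Game value = 5

5


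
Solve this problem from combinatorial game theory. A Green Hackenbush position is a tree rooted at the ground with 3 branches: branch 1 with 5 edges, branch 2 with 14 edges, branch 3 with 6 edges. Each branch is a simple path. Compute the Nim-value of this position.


The tree has 3 branches from the ground vertex.
In Green Hackenbush, the Nim-value of a simple path of length k is k.
Branch 1: length 5, Nim-value = 5
Branch 2: length 14, Nim-value = 14
Branch 3: length 6, Nim-value = 6
Total Nim-value = XOR of all branch values:
0 XOR 5 = 5
5 XOR 14 = 11
11 XOR 6 = 13
Nim-value of the tree = 13

13


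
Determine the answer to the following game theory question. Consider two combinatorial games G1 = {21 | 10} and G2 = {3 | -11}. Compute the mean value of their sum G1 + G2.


G1 = {21 | 10}, G2 = {3 | -11}
Each is a switch {a | b} with numbers a > b; its mean value is (a + b)/2, and mean value is additive over game sums: m(G1 + G2) = m(G1) + m(G2).
Mean of G1 = (21 + (10))/2 = 31/2 = 31/2
Mean of G2 = (3 + (-11))/2 = -8/2 = -4
Mean of G1 + G2 = 31/2 + -4 = 23/2

23/2


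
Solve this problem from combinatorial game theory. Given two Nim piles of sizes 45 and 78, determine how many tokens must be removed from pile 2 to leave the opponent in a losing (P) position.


Piles: 45 and 78
Current XOR: 45 XOR 78 = 99 (non-zero, so this is an N-position).
To make the XOR zero, we need to find a move that balances the piles.
For pile 2 (size 78): target = 78 XOR 99 = 45
We reduce pile 2 from 78 to 45.
Tokens removed: 78 - 45 = 33
Verification: 45 XOR 45 = 0

33


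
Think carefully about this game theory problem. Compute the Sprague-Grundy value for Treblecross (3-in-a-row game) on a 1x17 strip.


Treblecross: place X on empty cells; 3-in-a-row wins.
Playing within two cells of an existing X lets the opponent win at once, so sensible play treats the cells i-2..i+2 around each X as dead. The player left with no safe cell loses, so this is a normal-play take-away game on strips of safe cells.
Placing X at cell i (0-indexed) of a strip of k safe cells leaves independent strips of sizes max(0, i-2) and max(0, k-i-3). Hence G(k) = mex{ G(max(0,i-2)) XOR G(max(0,k-i-3)) : 0 <= i < k }, with G(0) = 0.
G(1): splits (0,0):0^0=0 -> mex({0}) = 1
G(2): splits (0,0):0^0=0 -> mex({0}) = 1
G(3): splits (0,0):0^0=0 -> mex({0}) = 1
G(4): splits (0,1):0^1=1 (0,0):0^0=0 -> mex({0, 1}) = 2
G(5): splits (0,2):0^1=1 (0,1):0^1=1 (0,0):0^0=0 -> mex({0, 1}) = 2
G(6) = mex({1}) = 0
G(7) = mex({0, 1, 2}) = 3
G(8) = mex({0, 1, 2}) = 3
G(9) = mex({0, 2}) = 1
G(10) = mex({0, 2, 3}) = 1
G(11) = mex({0, 3}) = 1
G(12) = mex({1, 3}) = 0
G(13) = mex({0, 1, 2, 3}) = 4
G(14) = mex({0, 1, 2}) = 3
G(15) = mex({0, 1, 2}) = 3
G(16) = mex({0, 1, 2, 4}) = 3
G(17) = mex({0, 1, 3, 4}) = 2
Therefore G(17) = 2.

2


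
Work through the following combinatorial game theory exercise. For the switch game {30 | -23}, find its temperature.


The game is {30 | -23}, a switch {a | b} with numbers a > b.
Cooling {a | b} by t gives {a - t | b + t}, which stops being hot when a - t = b + t, i.e. at t = (a - b)/2. So the temperature of a switch is (a - b)/2.
Temperature = (Left option - Right option) / 2
= (30 - (-23)) / 2
= 53 / 2
= 53/2

53/2


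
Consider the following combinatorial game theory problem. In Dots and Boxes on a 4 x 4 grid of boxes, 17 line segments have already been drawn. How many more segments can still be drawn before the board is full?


Grid: 4 x 4 boxes, i.e. 5 rows and 5 columns of dots.
Horizontal edges: (rows + 1) * cols = 5 * 4 = 20
Vertical edges: rows * (cols + 1) = 4 * 5 = 20
Total edges: 20 + 20 = 40
Edges drawn: 17
Remaining: 40 - 17 = 23

23


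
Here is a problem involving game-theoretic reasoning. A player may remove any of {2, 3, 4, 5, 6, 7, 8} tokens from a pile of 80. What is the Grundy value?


The subtraction set is S = {2, 3, 4, 5, 6, 7, 8}.
G(k) = mex{ G(k - s) : s in S, s <= k }. We compute iteratively: G(0) = 0.
G(1) = mex({}) = 0
G(2) = mex({0}) = 1
G(3) = mex({0}) = 1
G(4) = mex({0, 1}) = 2
G(5) = mex({0, 1}) = 2
G(6) = mex({0, 1, 2}) = 3
G(7) = mex({0, 1, 2}) = 3
G(8) = mex({0, 1, 2, 3}) = 4
G(9) = mex({0, 1, 2, 3}) = 4
G(10) = mex({1, 2, 3, 4}) = 0
G(11) = mex({1, 2, 3, 4}) = 0
G(12) = mex({0, 2, 3, 4}) = 1
G(13) = mex({0, 2, 3, 4}) = 1
G(14) = mex({0, 1, 3, 4}) = 2
G(15) = mex({0, 1, 3, 4}) = 2
G(16) = mex({0, 1, 2, 4}) = 3
G(17) = mex({0, 1, 2, 4}) = 3
Observe that G(10)..G(17) = 0, 0, 1, 1, 2, 2, 3, 3 repeats G(0)..G(7) = 0, 0, 1, 1, 2, 2, 3, 3.
For k >= max(S) = 8, G(k) is determined by the previous 8 values G(k-8)..G(k-1); a window of 8 consecutive values has recurred shifted by 10, so by induction G(k + 10) = G(k) for all k >= 0: the sequence is periodic from the start with period 10.
One period: G(0..9) = 0, 0, 1, 1, 2, 2, 3, 3, 4, 4.
80 mod 10 = 0, so G(80) = G(0) = 0.

0


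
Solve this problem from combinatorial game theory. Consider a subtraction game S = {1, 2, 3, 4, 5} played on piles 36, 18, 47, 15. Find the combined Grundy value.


Subtraction set: {1, 2, 3, 4, 5}
For this subtraction set, G(n) = n mod 6 (period = max + 1 = 6).
Pile 1 (size 36): G(36) = 36 mod 6 = 0
Pile 2 (size 18): G(18) = 18 mod 6 = 0
Pile 3 (size 47): G(47) = 47 mod 6 = 5
Pile 4 (size 15): G(15) = 15 mod 6 = 3
Total Grundy value = XOR of all: 0 XOR 0 XOR 5 XOR 3 = 6

6


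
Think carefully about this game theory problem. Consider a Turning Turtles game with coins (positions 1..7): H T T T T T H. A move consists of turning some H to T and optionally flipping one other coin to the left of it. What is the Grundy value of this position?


Coins: H T T T T T H
Key fact: a single head at position k behaves exactly like a Nim heap of size k (turning it to T and optionally flipping a coin at j < k corresponds to moving the heap from k to j, or to 0), and heads combine as a disjunctive sum (two heads at the same place would cancel, matching j XOR j = 0). So the Nim-value is the XOR of the 1-indexed positions of the heads.
Face-up positions (1-indexed): [1, 7]
XOR 0 with 1: 0 XOR 1 = 1
XOR 1 with 7: 1 XOR 7 = 6
Nim-value = 6

6


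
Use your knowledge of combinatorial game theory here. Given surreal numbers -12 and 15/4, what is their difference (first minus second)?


x = -12, y = 15/4
Converting to common denominator: 4
x = -48/4, y = 15/4
x - y = -12 - 15/4 = -63/4

-63/4


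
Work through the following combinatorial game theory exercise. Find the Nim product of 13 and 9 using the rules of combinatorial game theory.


Nim multiplication is bilinear over XOR: (u XOR v) * w = (u*w) XOR (v*w).
So we split each operand into its bit components and XOR the pairwise Nim products.
13 = 1 + 4 + 8 (as XOR of powers of 2).
9 = 1 + 8 (as XOR of powers of 2).
Using the standard Nim-product table on single bits:
  2*2 = 3,   2*4 = 8,   2*8 = 12,
  4*4 = 6,   4*8 = 11,  8*8 = 13,
and  1*x = x (identity), k*l = l*k (commutative).
Pairwise Nim products:
  1 * 1 = 1
  1 * 8 = 8
  4 * 1 = 4
  4 * 8 = 11
  8 * 1 = 8
  8 * 8 = 13
XOR them: 1 XOR 8 XOR 4 XOR 11 XOR 8 XOR 13 = 3.
Result: 13 * 9 = 3 (in Nim).

3


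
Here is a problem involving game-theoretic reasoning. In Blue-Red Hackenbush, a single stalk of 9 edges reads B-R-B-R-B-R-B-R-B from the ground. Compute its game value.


Edges (from ground): B-R-B-R-B-R-B-R-B
By Berlekamp's sign-expansion rule, a Blue-Red Hackenbush stalk has the value of the surreal number whose sign sequence is the edge sequence with B -> + and R -> -.
Sign sequence: +-+-+-+-+
Trace the sign expansion in the surreal number tree, starting from 0:
Edge 1: B (sign +) -> bounds (0, +inf), value = 1
Edge 2: R (sign -) -> bounds (0, 1), value = 1/2
Edge 3: B (sign +) -> bounds (1/2, 1), value = 3/4
Edge 4: R (sign -) -> bounds (1/2, 3/4), value = 5/8
Edge 5: B (sign +) -> bounds (5/8, 3/4), value = 11/16
Edge 6: R (sign -) -> bounds (5/8, 11/16), value = 21/32
Edge 7: B (sign +) -> bounds (21/32, 11/16), value = 43/64
Edge 8: R (sign -) -> bounds (21/32, 43/64), value = 85/128
Edge 9: B (sign +) -> bounds (85/128, 43/64), value = 171/256
Game value = 171/256

171/256


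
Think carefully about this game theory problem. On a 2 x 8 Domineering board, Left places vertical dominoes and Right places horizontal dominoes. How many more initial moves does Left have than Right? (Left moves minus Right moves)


Board is 2 x 8 (rows x cols).
Left (vertical) placements: (rows-1) * cols = 1 * 8 = 8
Right (horizontal) placements: rows * (cols-1) = 2 * 7 = 14
Advantage = Left - Right = 8 - 14 = -6

-6


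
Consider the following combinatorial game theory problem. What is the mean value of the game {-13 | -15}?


Game = {-13 | -15}, a switch {a | b} with numbers a > b.
Its thermograph has left wall a - t and right wall b + t, which meet at t = (a - b)/2, where both equal (a + b)/2. So the mast (mean value) is at (a + b)/2.
Mean = (-13 + (-15))/2 = -28/2 = -14

-14


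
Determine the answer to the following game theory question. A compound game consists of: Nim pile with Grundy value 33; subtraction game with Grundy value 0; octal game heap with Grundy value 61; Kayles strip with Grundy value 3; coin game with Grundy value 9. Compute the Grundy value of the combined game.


By the Sprague-Grundy theorem, the Grundy value of a sum of games is the XOR of individual Grundy values.
Nim pile: Grundy value = 33. Running XOR: 0 XOR 33 = 33
subtraction game: Grundy value = 0. Running XOR: 33 XOR 0 = 33
octal game heap: Grundy value = 61. Running XOR: 33 XOR 61 = 28
Kayles strip: Grundy value = 3. Running XOR: 28 XOR 3 = 31
coin game: Grundy value = 9. Running XOR: 31 XOR 9 = 22
The combined Grundy value is 22.

22


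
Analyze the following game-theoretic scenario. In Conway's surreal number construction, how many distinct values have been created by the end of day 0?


Day 0: {|} = 0 is born. Count = 1.
Day n: the number of surreal numbers born by day n is 2^(n+1) - 1.
By day 0: 2^1 - 1 = 1
By day 0: 1 surreal numbers.

1


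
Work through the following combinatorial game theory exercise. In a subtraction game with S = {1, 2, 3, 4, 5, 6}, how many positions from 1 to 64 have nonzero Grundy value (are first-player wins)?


Subtraction set S = {1, 2, 3, 4, 5, 6}, so G(n) = n mod 7.
G(n) = 0 when n is a multiple of 7.
Multiples of 7 in [1, 64]: 9
N-positions (nonzero Grundy) = 64 - 9 = 55

55


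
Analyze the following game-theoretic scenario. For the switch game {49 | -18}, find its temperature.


The game is {49 | -18}, a switch {a | b} with numbers a > b.
Cooling {a | b} by t gives {a - t | b + t}, which stops being hot when a - t = b + t, i.e. at t = (a - b)/2. So the temperature of a switch is (a - b)/2.
Temperature = (Left option - Right option) / 2
= (49 - (-18)) / 2
= 67 / 2
= 67/2

67/2


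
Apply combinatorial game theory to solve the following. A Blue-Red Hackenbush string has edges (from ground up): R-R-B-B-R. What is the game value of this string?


Edges (from ground): R-R-B-B-R
By Berlekamp's sign-expansion rule, a Blue-Red Hackenbush stalk has the value of the surreal number whose sign sequence is the edge sequence with B -> + and R -> -.
Sign sequence: --++-
Trace the sign expansion in the surreal number tree, starting from 0:
Edge 1: R (sign -) -> bounds (-inf, 0), value = -1
Edge 2: R (sign -) -> bounds (-inf, -1), value = -2
Edge 3: B (sign +) -> bounds (-2, -1), value = -3/2
Edge 4: B (sign +) -> bounds (-3/2, -1), value = -5/4
Edge 5: R (sign -) -> bounds (-3/2, -5/4), value = -11/8
Game value = -11/8

-11/8


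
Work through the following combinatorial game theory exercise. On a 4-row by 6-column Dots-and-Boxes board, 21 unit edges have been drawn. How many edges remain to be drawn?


Grid: 4 x 6 boxes, i.e. 5 rows and 7 columns of dots.
Horizontal edges: (rows + 1) * cols = 5 * 6 = 30
Vertical edges: rows * (cols + 1) = 4 * 7 = 28
Total edges: 30 + 28 = 58
Edges drawn: 21
Remaining: 58 - 21 = 37

37


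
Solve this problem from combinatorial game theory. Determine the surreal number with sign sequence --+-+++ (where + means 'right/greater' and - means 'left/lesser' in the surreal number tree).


Sign expansion: --+-+++
Rule: track bounds (lo, hi), initially (-inf, +inf). On '+', the current value becomes lo and we move to the simplest number in (value, hi): value + 1 if hi = +inf, otherwise the midpoint (value + hi)/2. On '-', the current value becomes hi and we move to value - 1 if lo = -inf, otherwise the midpoint (lo + value)/2.
Start at 0.
Step 1: sign = -, move left. Bounds: (-inf, 0). Value = -1
Step 2: sign = -, move left. Bounds: (-inf, -1). Value = -2
Step 3: sign = +, move right. Bounds: (-2, -1). Value = -3/2
Step 4: sign = -, move left. Bounds: (-2, -3/2). Value = -7/4
Step 5: sign = +, move right. Bounds: (-7/4, -3/2). Value = -13/8
Step 6: sign = +, move right. Bounds: (-13/8, -3/2). Value = -25/16
Step 7: sign = +, move right. Bounds: (-25/16, -3/2). Value = -49/32
The surreal number with sign expansion --+-+++ is -49/32.

-49/32


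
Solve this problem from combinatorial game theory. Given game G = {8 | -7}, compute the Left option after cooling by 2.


Original game: {8 | -7} (a switch {a | b} with a > b).
Cooling by t (for t below the temperature (a - b)/2 = 15/2) taxes each move by t: {a | b} cooled by t is {a - t | b + t}.
Cooling amount: t = 2
Cooled Left option: 8 - 2 = 6
Cooled Right option: -7 + 2 = -5
Cooled game: {6 | -5}
Left option = 6

6


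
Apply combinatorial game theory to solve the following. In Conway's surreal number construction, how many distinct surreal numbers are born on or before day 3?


Day 0: {|} = 0 is born. Count = 1.
Day n: the number of surreal numbers born by day n is 2^(n+1) - 1.
By day 0: 2^1 - 1 = 1
By day 1: 2^2 - 1 = 3
By day 2: 2^3 - 1 = 7
By day 3: 2^4 - 1 = 15
By day 3: 15 surreal numbers.

15


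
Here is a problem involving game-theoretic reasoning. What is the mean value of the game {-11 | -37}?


Game = {-11 | -37}, a switch {a | b} with numbers a > b.
Its thermograph has left wall a - t and right wall b + t, which meet at t = (a - b)/2, where both equal (a + b)/2. So the mast (mean value) is at (a + b)/2.
Mean = (-11 + (-37))/2 = -48/2 = -24

-24


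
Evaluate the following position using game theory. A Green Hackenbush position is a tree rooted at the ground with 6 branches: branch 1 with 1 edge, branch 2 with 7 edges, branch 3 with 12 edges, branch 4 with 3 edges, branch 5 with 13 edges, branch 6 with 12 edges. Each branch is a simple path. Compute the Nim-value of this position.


The tree has 6 branches from the ground vertex.
In Green Hackenbush, the Nim-value of a simple path of length k is k.
Branch 1: length 1, Nim-value = 1
Branch 2: length 7, Nim-value = 7
Branch 3: length 12, Nim-value = 12
Branch 4: length 3, Nim-value = 3
Branch 5: length 13, Nim-value = 13
Branch 6: length 12, Nim-value = 12
Total Nim-value = XOR of all branch values:
0 XOR 1 = 1
1 XOR 7 = 6
6 XOR 12 = 10
10 XOR 3 = 9
9 XOR 13 = 4
4 XOR 12 = 8
Nim-value of the tree = 8

8


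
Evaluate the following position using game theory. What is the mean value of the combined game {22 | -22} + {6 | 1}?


G1 = {22 | -22}, G2 = {6 | 1}
Each is a switch {a | b} with numbers a > b; its mean value is (a + b)/2, and mean value is additive over game sums: m(G1 + G2) = m(G1) + m(G2).
Mean of G1 = (22 + (-22))/2 = 0/2 = 0
Mean of G2 = (6 + (1))/2 = 7/2 = 7/2
Mean of G1 + G2 = 0 + 7/2 = 7/2

7/2


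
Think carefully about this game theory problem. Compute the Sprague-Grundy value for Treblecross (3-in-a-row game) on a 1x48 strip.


Treblecross: place X on empty cells; 3-in-a-row wins.
Playing within two cells of an existing X lets the opponent win at once, so sensible play treats the cells i-2..i+2 around each X as dead. The player left with no safe cell loses, so this is a normal-play take-away game on strips of safe cells.
Placing X at cell i (0-indexed) of a strip of k safe cells leaves independent strips of sizes max(0, i-2) and max(0, k-i-3). Hence G(k) = mex{ G(max(0,i-2)) XOR G(max(0,k-i-3)) : 0 <= i < k }, with G(0) = 0.
G(1): splits (0,0):0^0=0 -> mex({0}) = 1
G(2): splits (0,0):0^0=0 -> mex({0}) = 1
G(3): splits (0,0):0^0=0 -> mex({0}) = 1
G(4): splits (0,1):0^1=1 (0,0):0^0=0 -> mex({0, 1}) = 2
G(5): splits (0,2):0^1=1 (0,1):0^1=1 (0,0):0^0=0 -> mex({0, 1}) = 2
G(6) = mex({1}) = 0
G(7) = mex({0, 1, 2}) = 3
G(8) = mex({0, 1, 2}) = 3
G(9) = mex({0, 2}) = 1
G(10) = mex({0, 2, 3}) = 1
G(11) = mex({0, 3}) = 1
G(12) = mex({1, 3}) = 0
G(13) = mex({0, 1, 2, 3}) = 4
G(14) = mex({0, 1, 2}) = 3
G(15) = mex({0, 1, 2}) = 3
G(16) = mex({0, 1, 2, 4}) = 3
G(17) = mex({0, 1, 3, 4}) = 2
G(18) = mex({0, 1, 3, 4}) = 2
G(19) = mex({0, 1, 3, 5}) = 2
G(20) = mex({0, 1, 2, 3, 5}) = 4
G(21) = mex({0, 1, 2, 3, 5}) = 4
G(22) = mex({1, 2, 6}) = 0
G(23) = mex({0, 1, 2, 3, 4, 6}) = 5
G(24) = mex({0, 1, 2, 3, 4}) = 5
G(25) = mex({0, 1, 3, 4, 7}) = 2
G(26) = mex({0, 1, 3, 4, 5, 7}) = 2
G(27) = mex({0, 1, 3, 5}) = 2
G(28) = mex({0, 1, 2, 5}) = 3
G(29) = mex({0, 1, 2, 4, 5, 6}) = 3
G(30) = mex({1, 2, 4, 6}) = 0
G(31) = mex({0, 1, 2, 3, 4, 6}) = 5
G(32) = mex({1, 2, 3, 4, 7}) = 0
G(33) = mex({0, 3, 7}) = 1
G(34) = mex({0, 2, 3, 5, 7}) = 1
G(35) = mex({0, 2, 3, 5, 6}) = 1
G(36) = mex({0, 1, 2, 5, 6}) = 3
G(37) = mex({0, 1, 2, 4, 5, 6}) = 3
G(38) = mex({0, 1, 2, 4}) = 3
G(39) = mex({0, 1, 2, 3, 4, 7}) = 5
G(40) = mex({0, 1, 2, 3, 4, 5, 7}) = 6
G(41) = mex({0, 1, 2, 3, 5, 7}) = 4
G(42) = mex({0, 1, 2, 3, 5, 6, 7}) = 4
G(43) = mex({0, 2, 3, 5, 6}) = 1
G(44) = mex({1, 2, 3, 4, 5, 6}) = 0
G(45) = mex({0, 1, 2, 3, 4, 6, 7}) = 5
G(46) = mex({0, 1, 2, 3, 4, 7}) = 5
G(47) = mex({0, 1, 2, 3, 4, 5, 7}) = 6
G(48) = mex({0, 1, 2, 3, 4, 5, 7}) = 6
Therefore G(48) = 6.

6


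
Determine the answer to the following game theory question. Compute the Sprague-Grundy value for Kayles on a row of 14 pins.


Kayles: a move removes 1 or 2 adjacent pins from a contiguous row.
Removing pins from a row of k leaves two independent rows (a, b) with a + b = k - 1 (one pin) or a + b = k - 2 (two pins); an end removal gives a = 0.
By Sprague-Grundy, G(k) = mex{ G(a) XOR G(b) } over all these splits. G(0) = 0.
G(1): splits (0,0):0^0=0 -> mex({0}) = 1
G(2): splits (0,1):0^1=1 (0,0):0^0=0 -> mex({0, 1}) = 2
G(3): splits (0,2):0^2=2 (1,1):1^1=0 (0,1):0^1=1 -> mex({0, 1, 2}) = 3
G(4): splits (0,3):0^3=3 (1,2):1^2=3 (0,2):0^2=2 (1,1):1^1=0 -> mex({0, 2, 3}) = 1
G(5): splits (0,4):0^1=1 (1,3):1^3=2 (2,2):2^2=0 (0,3):0^3=3 (1,2):1^2=3 -> mex({0, 1, 2, 3}) = 4
G(6) = mex({0, 1, 2, 4}) = 3
G(7) = mex({0, 1, 3, 4, 5}) = 2
G(8) = mex({0, 2, 3, 5, 6}) = 1
G(9) = mex({0, 1, 2, 3, 6, 7}) = 4
G(10) = mex({0, 1, 3, 4, 5, 7}) = 2
G(11) = mex({0, 1, 2, 3, 4, 5}) = 6
G(12) = mex({0, 1, 2, 3, 5, 6, 7}) = 4
G(13) = mex({0, 2, 3, 4, 6, 7}) = 1
G(14) = mex({0, 1, 4, 5, 6, 7}) = 2
Therefore G(14) = 2.

2


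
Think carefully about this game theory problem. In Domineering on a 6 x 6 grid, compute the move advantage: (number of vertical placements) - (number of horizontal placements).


Board is 6 x 6 (rows x cols).
Left (vertical) placements: (rows-1) * cols = 5 * 6 = 30
Right (horizontal) placements: rows * (cols-1) = 6 * 5 = 30
Advantage = Left - Right = 30 - 30 = 0

0


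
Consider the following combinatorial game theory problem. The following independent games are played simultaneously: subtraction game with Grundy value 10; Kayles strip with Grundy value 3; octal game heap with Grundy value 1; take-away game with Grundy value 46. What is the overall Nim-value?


By the Sprague-Grundy theorem, the Grundy value of a sum of games is the XOR of individual Grundy values.
subtraction game: Grundy value = 10. Running XOR: 0 XOR 10 = 10
Kayles strip: Grundy value = 3. Running XOR: 10 XOR 3 = 9
octal game heap: Grundy value = 1. Running XOR: 9 XOR 1 = 8
take-away game: Grundy value = 46. Running XOR: 8 XOR 46 = 38
The combined Grundy value is 38.

38


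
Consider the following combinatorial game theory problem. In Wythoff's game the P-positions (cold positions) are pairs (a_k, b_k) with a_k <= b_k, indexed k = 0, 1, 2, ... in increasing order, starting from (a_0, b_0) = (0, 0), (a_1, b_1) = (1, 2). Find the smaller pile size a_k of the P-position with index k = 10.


By Wythoff's theorem, a_k = floor(k * phi) and b_k = floor(k * phi^2) = a_k + k, where phi = (1 + sqrt(5))/2 is the golden ratio.
phi = (1 + sqrt(5))/2 = 1.618034
k = 10
k * phi = 10 * 1.618034 = 16.180340
a_10 = floor(k * phi) = 16

16


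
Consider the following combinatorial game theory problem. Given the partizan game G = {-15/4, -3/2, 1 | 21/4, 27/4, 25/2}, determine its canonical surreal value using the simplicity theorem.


Left options: {-15/4, -3/2, 1}, max = 1
Right options: {21/4, 27/4, 25/2}, min = 21/4
All options are numbers and max(Left) < min(Right), so by the simplicity theorem the value is the simplest (earliest-born) number strictly between 1 and 21/4.
Integers 2 through 5 all lie strictly between 1 and 21/4.
Among integers, the simplest (lowest birthday = smallest |n|; 0 is born on day 0, +-n on day n) is 2.
No non-integer in the interval can be simpler: if x is a non-integer in the interval, then floor(x) or ceil(x) also lies in the interval (the interval contains an integer), and both are proper prefixes of x's sign expansion, i.e. born earlier. So the game value is 2.
Game value = 2

2


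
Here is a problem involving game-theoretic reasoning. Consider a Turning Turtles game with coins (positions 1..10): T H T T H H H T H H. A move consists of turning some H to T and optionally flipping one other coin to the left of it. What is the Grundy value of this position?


Coins: T H T T H H H T H H
Key fact: a single head at position k behaves exactly like a Nim heap of size k (turning it to T and optionally flipping a coin at j < k corresponds to moving the heap from k to j, or to 0), and heads combine as a disjunctive sum (two heads at the same place would cancel, matching j XOR j = 0). So the Nim-value is the XOR of the 1-indexed positions of the heads.
Face-up positions (1-indexed): [2, 5, 6, 7, 9, 10]
XOR 0 with 2: 0 XOR 2 = 2
XOR 2 with 5: 2 XOR 5 = 7
XOR 7 with 6: 7 XOR 6 = 1
XOR 1 with 7: 1 XOR 7 = 6
XOR 6 with 9: 6 XOR 9 = 15
XOR 15 with 10: 15 XOR 10 = 5
Nim-value = 5

5


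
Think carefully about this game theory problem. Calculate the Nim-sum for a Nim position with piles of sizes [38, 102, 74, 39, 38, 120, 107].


We need the XOR (exclusive or) of all pile sizes.
After XOR-ing pile 1 (size 38): 0 XOR 38 = 38
After XOR-ing pile 2 (size 102): 38 XOR 102 = 64
After XOR-ing pile 3 (size 74): 64 XOR 74 = 10
After XOR-ing pile 4 (size 39): 10 XOR 39 = 45
After XOR-ing pile 5 (size 38): 45 XOR 38 = 11
After XOR-ing pile 6 (size 120): 11 XOR 120 = 115
After XOR-ing pile 7 (size 107): 115 XOR 107 = 24
The Nim-value of this position is 24.

24


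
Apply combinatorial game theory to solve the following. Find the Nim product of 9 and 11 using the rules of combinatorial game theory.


Nim multiplication is bilinear over XOR: (u XOR v) * w = (u*w) XOR (v*w).
So we split each operand into its bit components and XOR the pairwise Nim products.
9 = 1 + 8 (as XOR of powers of 2).
11 = 1 + 2 + 8 (as XOR of powers of 2).
Using the standard Nim-product table on single bits:
  2*2 = 3,   2*4 = 8,   2*8 = 12,
  4*4 = 6,   4*8 = 11,  8*8 = 13,
and  1*x = x (identity), k*l = l*k (commutative).
Pairwise Nim products:
  1 * 1 = 1
  1 * 2 = 2
  1 * 8 = 8
  8 * 1 = 8
  8 * 2 = 12
  8 * 8 = 13
XOR them: 1 XOR 2 XOR 8 XOR 8 XOR 12 XOR 13 = 2.
Result: 9 * 11 = 2 (in Nim).

2


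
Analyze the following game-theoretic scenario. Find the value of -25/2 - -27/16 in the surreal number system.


x = -25/2, y = -27/16
Converting to common denominator: 16
x = -200/16, y = -27/16
x - y = -25/2 - -27/16 = -173/16

-173/16


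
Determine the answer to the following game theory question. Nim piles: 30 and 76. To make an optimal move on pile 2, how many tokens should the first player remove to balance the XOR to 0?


Piles: 30 and 76
Current XOR: 30 XOR 76 = 82 (non-zero, so this is an N-position).
To make the XOR zero, we need to find a move that balances the piles.
For pile 2 (size 76): target = 76 XOR 82 = 30
We reduce pile 2 from 76 to 30.
Tokens removed: 76 - 30 = 46
Verification: 30 XOR 30 = 0

46


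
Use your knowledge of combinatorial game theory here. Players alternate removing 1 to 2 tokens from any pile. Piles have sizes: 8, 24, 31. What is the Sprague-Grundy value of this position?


Subtraction set: {1, 2}
For this subtraction set, G(n) = n mod 3 (period = max + 1 = 3).
Pile 1 (size 8): G(8) = 8 mod 3 = 2
Pile 2 (size 24): G(24) = 24 mod 3 = 0
Pile 3 (size 31): G(31) = 31 mod 3 = 1
Total Grundy value = XOR of all: 2 XOR 0 XOR 1 = 3

3


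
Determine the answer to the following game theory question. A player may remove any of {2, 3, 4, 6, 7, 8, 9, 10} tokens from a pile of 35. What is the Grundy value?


The subtraction set is S = {2, 3, 4, 6, 7, 8, 9, 10}.
G(k) = mex{ G(k - s) : s in S, s <= k }. We compute iteratively: G(0) = 0.
G(1) = mex({}) = 0
G(2) = mex({0}) = 1
G(3) = mex({0}) = 1
G(4) = mex({0, 1}) = 2
G(5) = mex({0, 1}) = 2
G(6) = mex({0, 1, 2}) = 3
G(7) = mex({0, 1, 2}) = 3
G(8) = mex({0, 1, 2, 3}) = 4
G(9) = mex({0, 1, 2, 3}) = 4
G(10) = mex({0, 1, 2, 3, 4}) = 5
G(11) = mex({0, 1, 2, 3, 4}) = 5
G(12) = mex({1, 2, 3, 4, 5}) = 0
G(13) = mex({1, 2, 3, 4, 5}) = 0
G(14) = mex({0, 2, 3, 4, 5}) = 1
G(15) = mex({0, 2, 3, 4, 5}) = 1
G(16) = mex({0, 1, 3, 4, 5}) = 2
G(17) = mex({0, 1, 3, 4, 5}) = 2
G(18) = mex({0, 1, 2, 4, 5}) = 3
G(19) = mex({0, 1, 2, 4, 5}) = 3
G(20) = mex({0, 1, 2, 3, 5}) = 4
G(21) = mex({0, 1, 2, 3, 5}) = 4
Observe that G(12)..G(21) = 0, 0, 1, 1, 2, 2, 3, 3, 4, 4 repeats G(0)..G(9) = 0, 0, 1, 1, 2, 2, 3, 3, 4, 4.
For k >= max(S) = 10, G(k) is determined by the previous 10 values G(k-10)..G(k-1); a window of 10 consecutive values has recurred shifted by 12, so by induction G(k + 12) = G(k) for all k >= 0: the sequence is periodic from the start with period 12.
One period: G(0..11) = 0, 0, 1, 1, 2, 2, 3, 3, 4, 4, 5, 5.
35 mod 12 = 11, so G(35) = G(11) = 5.

5


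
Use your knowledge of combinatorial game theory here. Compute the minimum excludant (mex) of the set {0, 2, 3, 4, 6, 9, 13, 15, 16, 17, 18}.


Set = {0, 2, 3, 4, 6, 9, 13, 15, 16, 17, 18}
0 is in the set.
1 is NOT in the set. This is the mex.
mex = 1

1


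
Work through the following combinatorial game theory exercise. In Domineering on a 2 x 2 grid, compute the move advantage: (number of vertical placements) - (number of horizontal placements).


Board is 2 x 2 (rows x cols).
Left (vertical) placements: (rows-1) * cols = 1 * 2 = 2
Right (horizontal) placements: rows * (cols-1) = 2 * 1 = 2
Advantage = Left - Right = 2 - 2 = 0

0


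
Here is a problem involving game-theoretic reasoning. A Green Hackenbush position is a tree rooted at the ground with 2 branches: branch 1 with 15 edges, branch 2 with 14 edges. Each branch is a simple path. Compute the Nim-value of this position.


The tree has 2 branches from the ground vertex.
In Green Hackenbush, the Nim-value of a simple path of length k is k.
Branch 1: length 15, Nim-value = 15
Branch 2: length 14, Nim-value = 14
Total Nim-value = XOR of all branch values:
0 XOR 15 = 15
15 XOR 14 = 1
Nim-value of the tree = 1

1


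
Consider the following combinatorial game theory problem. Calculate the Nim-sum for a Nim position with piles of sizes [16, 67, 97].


We need the XOR (exclusive or) of all pile sizes.
After XOR-ing pile 1 (size 16): 0 XOR 16 = 16
After XOR-ing pile 2 (size 67): 16 XOR 67 = 83
After XOR-ing pile 3 (size 97): 83 XOR 97 = 50
The Nim-value of this position is 50.

50


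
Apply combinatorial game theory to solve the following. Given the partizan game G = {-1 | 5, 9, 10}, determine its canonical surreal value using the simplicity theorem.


Left options: {-1}, max = -1
Right options: {5, 9, 10}, min = 5
All options are numbers and max(Left) < min(Right), so by the simplicity theorem the value is the simplest (earliest-born) number strictly between -1 and 5.
Integers 0 through 4 all lie strictly between -1 and 5.
Among integers, the simplest (lowest birthday = smallest |n|; 0 is born on day 0, +-n on day n) is 0.
No non-integer in the interval can be simpler: if x is a non-integer in the interval, then floor(x) or ceil(x) also lies in the interval (the interval contains an integer), and both are proper prefixes of x's sign expansion, i.e. born earlier. So the game value is 0.
Game value = 0

0


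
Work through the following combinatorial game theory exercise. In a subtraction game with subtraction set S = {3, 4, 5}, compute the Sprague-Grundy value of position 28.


The subtraction set is S = {3, 4, 5}.
G(k) = mex{ G(k - s) : s in S, s <= k }. We compute iteratively: G(0) = 0.
G(1) = mex({}) = 0
G(2) = mex({}) = 0
G(3) = mex({0}) = 1
G(4) = mex({0}) = 1
G(5) = mex({0}) = 1
G(6) = mex({0, 1}) = 2
G(7) = mex({0, 1}) = 2
G(8) = mex({1}) = 0
G(9) = mex({1, 2}) = 0
G(10) = mex({1, 2}) = 0
G(11) = mex({0, 2}) = 1
G(12) = mex({0, 2}) = 1
Observe that G(8)..G(12) = 0, 0, 0, 1, 1 repeats G(0)..G(4) = 0, 0, 0, 1, 1.
For k >= max(S) = 5, G(k) is determined by the previous 5 values G(k-5)..G(k-1); a window of 5 consecutive values has recurred shifted by 8, so by induction G(k + 8) = G(k) for all k >= 0: the sequence is periodic from the start with period 8.
One period: G(0..7) = 0, 0, 0, 1, 1, 1, 2, 2.
28 mod 8 = 4, so G(28) = G(4) = 1.

1


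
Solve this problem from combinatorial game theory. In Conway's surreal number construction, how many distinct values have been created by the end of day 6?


Day 0: {|} = 0 is born. Count = 1.
Day n: the number of surreal numbers born by day n is 2^(n+1) - 1.
By day 0: 2^1 - 1 = 1
By day 1: 2^2 - 1 = 3
By day 2: 2^3 - 1 = 7
By day 3: 2^4 - 1 = 15
By day 4: 2^5 - 1 = 31
By day 5: 2^6 - 1 = 63
By day 6: 2^7 - 1 = 127
By day 6: 127 surreal numbers.

127


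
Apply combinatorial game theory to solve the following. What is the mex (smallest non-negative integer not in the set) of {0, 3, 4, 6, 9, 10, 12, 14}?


Set = {0, 3, 4, 6, 9, 10, 12, 14}
0 is in the set.
1 is NOT in the set. This is the mex.
mex = 1

1


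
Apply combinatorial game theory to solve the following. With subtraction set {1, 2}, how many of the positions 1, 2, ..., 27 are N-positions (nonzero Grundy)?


Subtraction set S = {1, 2}, so G(n) = n mod 3.
G(n) = 0 when n is a multiple of 3.
Multiples of 3 in [1, 27]: 9
N-positions (nonzero Grundy) = 27 - 9 = 18

18


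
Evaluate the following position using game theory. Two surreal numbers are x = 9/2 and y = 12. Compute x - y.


x = 9/2, y = 12
Converting to common denominator: 2
x = 9/2, y = 24/2
x - y = 9/2 - 12 = -15/2

-15/2


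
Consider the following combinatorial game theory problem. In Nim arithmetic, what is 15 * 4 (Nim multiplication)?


Nim multiplication is bilinear over XOR: (u XOR v) * w = (u*w) XOR (v*w).
So we split each operand into its bit components and XOR the pairwise Nim products.
15 = 1 + 2 + 4 + 8 (as XOR of powers of 2).
4 = 4 (as XOR of powers of 2).
Using the standard Nim-product table on single bits:
  2*2 = 3,   2*4 = 8,   2*8 = 12,
  4*4 = 6,   4*8 = 11,  8*8 = 13,
and  1*x = x (identity), k*l = l*k (commutative).
Pairwise Nim products:
  1 * 4 = 4
  2 * 4 = 8
  4 * 4 = 6
  8 * 4 = 11
XOR them: 4 XOR 8 XOR 6 XOR 11 = 1.
Result: 15 * 4 = 1 (in Nim).

1


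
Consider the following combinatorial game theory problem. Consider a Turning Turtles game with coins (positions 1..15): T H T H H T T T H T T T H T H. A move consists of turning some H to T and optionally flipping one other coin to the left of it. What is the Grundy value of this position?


Coins: T H T H H T T T H T T T H T H
Key fact: a single head at position k behaves exactly like a Nim heap of size k (turning it to T and optionally flipping a coin at j < k corresponds to moving the heap from k to j, or to 0), and heads combine as a disjunctive sum (two heads at the same place would cancel, matching j XOR j = 0). So the Nim-value is the XOR of the 1-indexed positions of the heads.
Face-up positions (1-indexed): [2, 4, 5, 9, 13, 15]
XOR 0 with 2: 0 XOR 2 = 2
XOR 2 with 4: 2 XOR 4 = 6
XOR 6 with 5: 6 XOR 5 = 3
XOR 3 with 9: 3 XOR 9 = 10
XOR 10 with 13: 10 XOR 13 = 7
XOR 7 with 15: 7 XOR 15 = 8
Nim-value = 8

8


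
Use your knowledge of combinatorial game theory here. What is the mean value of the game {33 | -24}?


Game = {33 | -24}, a switch {a | b} with numbers a > b.
Its thermograph has left wall a - t and right wall b + t, which meet at t = (a - b)/2, where both equal (a + b)/2. So the mast (mean value) is at (a + b)/2.
Mean = (33 + (-24))/2 = 9/2 = 9/2

9/2


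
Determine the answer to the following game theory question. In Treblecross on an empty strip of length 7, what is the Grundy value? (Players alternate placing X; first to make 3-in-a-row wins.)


Treblecross: place X on empty cells; 3-in-a-row wins.
Playing within two cells of an existing X lets the opponent win at once, so sensible play treats the cells i-2..i+2 around each X as dead. The player left with no safe cell loses, so this is a normal-play take-away game on strips of safe cells.
Placing X at cell i (0-indexed) of a strip of k safe cells leaves independent strips of sizes max(0, i-2) and max(0, k-i-3). Hence G(k) = mex{ G(max(0,i-2)) XOR G(max(0,k-i-3)) : 0 <= i < k }, with G(0) = 0.
G(1): splits (0,0):0^0=0 -> mex({0}) = 1
G(2): splits (0,0):0^0=0 -> mex({0}) = 1
G(3): splits (0,0):0^0=0 -> mex({0}) = 1
G(4): splits (0,1):0^1=1 (0,0):0^0=0 -> mex({0, 1}) = 2
G(5): splits (0,2):0^1=1 (0,1):0^1=1 (0,0):0^0=0 -> mex({0, 1}) = 2
G(6) = mex({1}) = 0
G(7) = mex({0, 1, 2}) = 3
Therefore G(7) = 3.

3
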